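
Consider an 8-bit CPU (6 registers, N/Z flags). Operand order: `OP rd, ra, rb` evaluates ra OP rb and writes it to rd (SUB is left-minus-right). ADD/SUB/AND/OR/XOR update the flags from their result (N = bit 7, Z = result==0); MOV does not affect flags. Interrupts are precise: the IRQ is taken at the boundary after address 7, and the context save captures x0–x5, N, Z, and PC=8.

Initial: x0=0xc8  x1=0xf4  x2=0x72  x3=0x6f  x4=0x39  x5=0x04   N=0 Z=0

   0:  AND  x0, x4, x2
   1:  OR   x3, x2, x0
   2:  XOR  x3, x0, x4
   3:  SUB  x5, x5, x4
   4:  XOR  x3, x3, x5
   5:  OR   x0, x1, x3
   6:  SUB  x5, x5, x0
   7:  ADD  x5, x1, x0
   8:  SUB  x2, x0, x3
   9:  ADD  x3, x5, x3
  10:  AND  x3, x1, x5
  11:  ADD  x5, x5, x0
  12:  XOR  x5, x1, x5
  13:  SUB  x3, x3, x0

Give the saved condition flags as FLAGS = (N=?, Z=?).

FLAGS = (N=1, Z=0)

after  0: x0=0x30 x1=0xf4 x2=0x72 x3=0x6f x4=0x39 x5=0x04  N=0 Z=0
after  1: x0=0x30 x1=0xf4 x2=0x72 x3=0x72 x4=0x39 x5=0x04  N=0 Z=0
after  2: x0=0x30 x1=0xf4 x2=0x72 x3=0x09 x4=0x39 x5=0x04  N=0 Z=0
after  3: x0=0x30 x1=0xf4 x2=0x72 x3=0x09 x4=0x39 x5=0xcb  N=1 Z=0
after  4: x0=0x30 x1=0xf4 x2=0x72 x3=0xc2 x4=0x39 x5=0xcb  N=1 Z=0
after  5: x0=0xf6 x1=0xf4 x2=0x72 x3=0xc2 x4=0x39 x5=0xcb  N=1 Z=0
after  6: x0=0xf6 x1=0xf4 x2=0x72 x3=0xc2 x4=0x39 x5=0xd5  N=1 Z=0
after  7: x0=0xf6 x1=0xf4 x2=0x72 x3=0xc2 x4=0x39 x5=0xea  N=1 Z=0
-- IRQ taken; context saved, return-PC = 8 --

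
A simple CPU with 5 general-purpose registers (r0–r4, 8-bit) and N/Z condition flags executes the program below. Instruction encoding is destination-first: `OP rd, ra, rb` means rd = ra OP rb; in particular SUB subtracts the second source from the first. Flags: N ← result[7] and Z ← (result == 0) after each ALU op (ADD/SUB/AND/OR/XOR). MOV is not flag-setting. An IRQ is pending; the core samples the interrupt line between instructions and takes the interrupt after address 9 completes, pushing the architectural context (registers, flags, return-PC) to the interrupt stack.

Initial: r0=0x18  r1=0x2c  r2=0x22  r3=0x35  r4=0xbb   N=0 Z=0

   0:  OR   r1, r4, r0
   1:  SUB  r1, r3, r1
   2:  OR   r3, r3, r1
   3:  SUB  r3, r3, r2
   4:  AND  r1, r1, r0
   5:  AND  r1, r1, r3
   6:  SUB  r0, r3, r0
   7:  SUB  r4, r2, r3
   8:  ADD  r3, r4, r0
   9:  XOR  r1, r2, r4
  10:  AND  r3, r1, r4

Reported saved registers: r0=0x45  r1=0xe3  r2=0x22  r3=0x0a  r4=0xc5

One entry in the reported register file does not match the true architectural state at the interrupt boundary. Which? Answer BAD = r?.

after  0: r0=0x18 r1=0xbb r2=0x22 r3=0x35 r4=0xbb  N=1 Z=0
after  1: r0=0x18 r1=0x7a r2=0x22 r3=0x35 r4=0xbb  N=0 Z=0
after  2: r0=0x18 r1=0x7a r2=0x22 r3=0x7f r4=0xbb  N=0 Z=0
after  3: r0=0x18 r1=0x7a r2=0x22 r3=0x5d r4=0xbb  N=0 Z=0
after  4: r0=0x18 r1=0x18 r2=0x22 r3=0x5d r4=0xbb  N=0 Z=0
after  5: r0=0x18 r1=0x18 r2=0x22 r3=0x5d r4=0xbb  N=0 Z=0
after  6: r0=0x45 r1=0x18 r2=0x22 r3=0x5d r4=0xbb  N=0 Z=0
after  7: r0=0x45 r1=0x18 r2=0x22 r3=0x5d r4=0xc5  N=1 Z=0
after  8: r0=0x45 r1=0x18 r2=0x22 r3=0x0a r4=0xc5  N=0 Z=0
after  9: r0=0x45 r1=0xe7 r2=0x22 r3=0x0a r4=0xc5  N=1 Z=0
-- IRQ taken; context saved, return-PC = 10 --
mismatch: r1: reported 0xe3 vs actual 0xe7

BAD = r1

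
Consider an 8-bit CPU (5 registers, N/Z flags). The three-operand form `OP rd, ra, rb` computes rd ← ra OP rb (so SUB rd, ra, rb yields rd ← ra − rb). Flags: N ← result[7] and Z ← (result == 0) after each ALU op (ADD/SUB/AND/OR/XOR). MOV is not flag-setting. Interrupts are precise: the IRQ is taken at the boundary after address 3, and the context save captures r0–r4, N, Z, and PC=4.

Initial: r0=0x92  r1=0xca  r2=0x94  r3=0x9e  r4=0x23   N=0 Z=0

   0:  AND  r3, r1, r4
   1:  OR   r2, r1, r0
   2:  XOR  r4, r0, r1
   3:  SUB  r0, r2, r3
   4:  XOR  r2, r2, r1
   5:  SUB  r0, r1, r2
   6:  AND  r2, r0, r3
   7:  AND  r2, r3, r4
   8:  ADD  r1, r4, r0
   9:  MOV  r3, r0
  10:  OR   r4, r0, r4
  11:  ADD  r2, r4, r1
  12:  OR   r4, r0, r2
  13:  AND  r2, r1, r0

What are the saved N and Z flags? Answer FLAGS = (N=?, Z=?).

after  0: r0=0x92 r1=0xca r2=0x94 r3=0x02 r4=0x23  N=0 Z=0
after  1: r0=0x92 r1=0xca r2=0xda r3=0x02 r4=0x23  N=1 Z=0
after  2: r0=0x92 r1=0xca r2=0xda r3=0x02 r4=0x58  N=0 Z=0
after  3: r0=0xd8 r1=0xca r2=0xda r3=0x02 r4=0x58  N=1 Z=0
-- IRQ taken; context saved, return-PC = 4 --

FLAGS = (N=1, Z=0)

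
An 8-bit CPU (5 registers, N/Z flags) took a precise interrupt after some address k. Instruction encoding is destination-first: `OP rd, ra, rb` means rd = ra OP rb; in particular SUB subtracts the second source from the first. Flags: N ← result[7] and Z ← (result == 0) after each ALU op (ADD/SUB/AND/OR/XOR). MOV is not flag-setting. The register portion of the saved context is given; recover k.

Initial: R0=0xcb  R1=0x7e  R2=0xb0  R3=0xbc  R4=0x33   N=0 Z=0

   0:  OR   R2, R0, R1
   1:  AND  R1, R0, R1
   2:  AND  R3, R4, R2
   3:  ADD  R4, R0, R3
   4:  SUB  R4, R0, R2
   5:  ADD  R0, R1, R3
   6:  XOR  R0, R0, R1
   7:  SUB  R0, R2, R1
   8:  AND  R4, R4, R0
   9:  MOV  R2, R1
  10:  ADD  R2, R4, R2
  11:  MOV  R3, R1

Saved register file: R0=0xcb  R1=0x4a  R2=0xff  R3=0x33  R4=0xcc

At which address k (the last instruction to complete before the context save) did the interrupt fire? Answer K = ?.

after  0: R0=0xcb R1=0x7e R2=0xff R3=0xbc R4=0x33  N=1 Z=0
after  1: R0=0xcb R1=0x4a R2=0xff R3=0xbc R4=0x33  N=0 Z=0
after  2: R0=0xcb R1=0x4a R2=0xff R3=0x33 R4=0x33  N=0 Z=0
after  3: R0=0xcb R1=0x4a R2=0xff R3=0x33 R4=0xfe  N=1 Z=0
after  4: R0=0xcb R1=0x4a R2=0xff R3=0x33 R4=0xcc  N=1 Z=0
-- IRQ taken; context saved, return-PC = 5 --

K = 4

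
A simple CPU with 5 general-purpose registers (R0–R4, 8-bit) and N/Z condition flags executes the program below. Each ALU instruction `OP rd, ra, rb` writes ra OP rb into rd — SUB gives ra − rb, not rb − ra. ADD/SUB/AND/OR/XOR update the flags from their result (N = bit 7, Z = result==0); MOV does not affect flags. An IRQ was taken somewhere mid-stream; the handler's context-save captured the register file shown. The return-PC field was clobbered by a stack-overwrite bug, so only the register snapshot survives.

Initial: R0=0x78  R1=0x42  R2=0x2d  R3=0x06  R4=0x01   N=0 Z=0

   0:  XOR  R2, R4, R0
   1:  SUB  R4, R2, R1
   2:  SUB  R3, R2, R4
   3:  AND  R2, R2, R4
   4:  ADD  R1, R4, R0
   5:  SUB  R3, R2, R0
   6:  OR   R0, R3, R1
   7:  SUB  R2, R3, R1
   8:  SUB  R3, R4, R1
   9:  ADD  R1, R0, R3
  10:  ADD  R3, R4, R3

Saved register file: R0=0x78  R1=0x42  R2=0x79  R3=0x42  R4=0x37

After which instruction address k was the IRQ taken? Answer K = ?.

K = 2

after  0: R0=0x78 R1=0x42 R2=0x79 R3=0x06 R4=0x01  N=0 Z=0
after  1: R0=0x78 R1=0x42 R2=0x79 R3=0x06 R4=0x37  N=0 Z=0
after  2: R0=0x78 R1=0x42 R2=0x79 R3=0x42 R4=0x37  N=0 Z=0
-- IRQ taken; context saved, return-PC = 3 --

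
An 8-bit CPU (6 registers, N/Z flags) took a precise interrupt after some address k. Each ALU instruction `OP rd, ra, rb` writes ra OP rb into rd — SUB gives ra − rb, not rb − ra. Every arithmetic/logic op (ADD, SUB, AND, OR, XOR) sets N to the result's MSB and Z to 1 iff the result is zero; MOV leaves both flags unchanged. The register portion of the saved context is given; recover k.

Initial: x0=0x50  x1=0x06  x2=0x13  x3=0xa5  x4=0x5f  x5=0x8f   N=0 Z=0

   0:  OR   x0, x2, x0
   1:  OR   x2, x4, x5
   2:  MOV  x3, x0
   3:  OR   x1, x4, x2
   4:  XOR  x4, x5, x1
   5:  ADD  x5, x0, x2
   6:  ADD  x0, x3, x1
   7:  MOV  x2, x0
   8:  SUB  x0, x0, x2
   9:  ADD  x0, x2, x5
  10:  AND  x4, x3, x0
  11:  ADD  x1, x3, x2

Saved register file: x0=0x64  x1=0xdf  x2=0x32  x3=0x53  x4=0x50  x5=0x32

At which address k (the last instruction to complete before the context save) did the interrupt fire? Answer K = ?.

K = 9

after  0: x0=0x53 x1=0x06 x2=0x13 x3=0xa5 x4=0x5f x5=0x8f  N=0 Z=0
after  1: x0=0x53 x1=0x06 x2=0xdf x3=0xa5 x4=0x5f x5=0x8f  N=1 Z=0
after  2: x0=0x53 x1=0x06 x2=0xdf x3=0x53 x4=0x5f x5=0x8f  N=1 Z=0
after  3: x0=0x53 x1=0xdf x2=0xdf x3=0x53 x4=0x5f x5=0x8f  N=1 Z=0
after  4: x0=0x53 x1=0xdf x2=0xdf x3=0x53 x4=0x50 x5=0x8f  N=0 Z=0
after  5: x0=0x53 x1=0xdf x2=0xdf x3=0x53 x4=0x50 x5=0x32  N=0 Z=0
after  6: x0=0x32 x1=0xdf x2=0xdf x3=0x53 x4=0x50 x5=0x32  N=0 Z=0
after  7: x0=0x32 x1=0xdf x2=0x32 x3=0x53 x4=0x50 x5=0x32  N=0 Z=0
after  8: x0=0x00 x1=0xdf x2=0x32 x3=0x53 x4=0x50 x5=0x32  N=0 Z=1
after  9: x0=0x64 x1=0xdf x2=0x32 x3=0x53 x4=0x50 x5=0x32  N=0 Z=0
-- IRQ taken; context saved, return-PC = 10 --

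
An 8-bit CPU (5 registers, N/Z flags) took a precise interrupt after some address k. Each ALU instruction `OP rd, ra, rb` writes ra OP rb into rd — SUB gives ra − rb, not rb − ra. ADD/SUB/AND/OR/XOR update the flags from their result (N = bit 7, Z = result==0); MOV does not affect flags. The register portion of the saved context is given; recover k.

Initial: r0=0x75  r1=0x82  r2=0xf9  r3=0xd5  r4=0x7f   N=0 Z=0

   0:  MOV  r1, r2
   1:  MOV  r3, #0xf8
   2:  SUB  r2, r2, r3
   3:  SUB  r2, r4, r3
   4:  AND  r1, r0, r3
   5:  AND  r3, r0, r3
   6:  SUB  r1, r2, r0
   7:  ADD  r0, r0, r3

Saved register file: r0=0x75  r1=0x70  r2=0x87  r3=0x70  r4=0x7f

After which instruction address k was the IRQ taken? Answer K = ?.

after  0: r0=0x75 r1=0xf9 r2=0xf9 r3=0xd5 r4=0x7f  N=0 Z=0
after  1: r0=0x75 r1=0xf9 r2=0xf9 r3=0xf8 r4=0x7f  N=0 Z=0
after  2: r0=0x75 r1=0xf9 r2=0x01 r3=0xf8 r4=0x7f  N=0 Z=0
after  3: r0=0x75 r1=0xf9 r2=0x87 r3=0xf8 r4=0x7f  N=1 Z=0
after  4: r0=0x75 r1=0x70 r2=0x87 r3=0xf8 r4=0x7f  N=0 Z=0
after  5: r0=0x75 r1=0x70 r2=0x87 r3=0x70 r4=0x7f  N=0 Z=0
-- IRQ taken; context saved, return-PC = 6 --

K = 5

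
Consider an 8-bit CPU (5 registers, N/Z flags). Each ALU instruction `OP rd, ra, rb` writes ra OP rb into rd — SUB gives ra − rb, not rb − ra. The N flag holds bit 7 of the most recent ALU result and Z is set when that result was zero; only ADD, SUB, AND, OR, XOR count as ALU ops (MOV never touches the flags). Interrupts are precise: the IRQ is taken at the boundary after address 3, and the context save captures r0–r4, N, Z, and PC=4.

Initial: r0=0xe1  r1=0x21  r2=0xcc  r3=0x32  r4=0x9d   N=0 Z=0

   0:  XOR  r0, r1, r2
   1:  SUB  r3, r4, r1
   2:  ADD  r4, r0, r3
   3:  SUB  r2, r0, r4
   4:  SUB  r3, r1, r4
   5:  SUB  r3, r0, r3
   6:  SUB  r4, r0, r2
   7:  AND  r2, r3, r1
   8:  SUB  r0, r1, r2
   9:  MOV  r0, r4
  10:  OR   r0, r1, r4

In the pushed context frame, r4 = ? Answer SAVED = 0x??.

SAVED = 0x69

after  0: r0=0xed r1=0x21 r2=0xcc r3=0x32 r4=0x9d  N=1 Z=0
after  1: r0=0xed r1=0x21 r2=0xcc r3=0x7c r4=0x9d  N=0 Z=0
after  2: r0=0xed r1=0x21 r2=0xcc r3=0x7c r4=0x69  N=0 Z=0
after  3: r0=0xed r1=0x21 r2=0x84 r3=0x7c r4=0x69  N=1 Z=0
-- IRQ taken; context saved, return-PC = 4 --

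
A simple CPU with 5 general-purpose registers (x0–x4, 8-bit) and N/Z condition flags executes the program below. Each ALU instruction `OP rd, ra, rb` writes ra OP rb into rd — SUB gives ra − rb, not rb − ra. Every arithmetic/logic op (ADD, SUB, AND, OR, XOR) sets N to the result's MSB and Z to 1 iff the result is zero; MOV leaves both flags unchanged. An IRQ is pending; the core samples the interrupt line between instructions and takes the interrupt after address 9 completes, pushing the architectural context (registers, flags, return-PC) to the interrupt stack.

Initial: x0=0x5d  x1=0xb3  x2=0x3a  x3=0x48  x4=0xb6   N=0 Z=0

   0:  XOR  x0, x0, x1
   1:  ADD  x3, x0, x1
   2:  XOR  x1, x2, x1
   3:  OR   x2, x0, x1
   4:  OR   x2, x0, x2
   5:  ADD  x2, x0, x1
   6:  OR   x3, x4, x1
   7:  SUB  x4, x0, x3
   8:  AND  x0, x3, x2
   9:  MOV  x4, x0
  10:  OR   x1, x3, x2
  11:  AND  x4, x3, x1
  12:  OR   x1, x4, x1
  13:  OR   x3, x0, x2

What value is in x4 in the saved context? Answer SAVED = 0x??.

SAVED = 0x37

after  0: x0=0xee x1=0xb3 x2=0x3a x3=0x48 x4=0xb6  N=1 Z=0
after  1: x0=0xee x1=0xb3 x2=0x3a x3=0xa1 x4=0xb6  N=1 Z=0
after  2: x0=0xee x1=0x89 x2=0x3a x3=0xa1 x4=0xb6  N=1 Z=0
after  3: x0=0xee x1=0x89 x2=0xef x3=0xa1 x4=0xb6  N=1 Z=0
after  4: x0=0xee x1=0x89 x2=0xef x3=0xa1 x4=0xb6  N=1 Z=0
after  5: x0=0xee x1=0x89 x2=0x77 x3=0xa1 x4=0xb6  N=0 Z=0
after  6: x0=0xee x1=0x89 x2=0x77 x3=0xbf x4=0xb6  N=1 Z=0
after  7: x0=0xee x1=0x89 x2=0x77 x3=0xbf x4=0x2f  N=0 Z=0
after  8: x0=0x37 x1=0x89 x2=0x77 x3=0xbf x4=0x2f  N=0 Z=0
after  9: x0=0x37 x1=0x89 x2=0x77 x3=0xbf x4=0x37  N=0 Z=0
-- IRQ taken; context saved, return-PC = 10 --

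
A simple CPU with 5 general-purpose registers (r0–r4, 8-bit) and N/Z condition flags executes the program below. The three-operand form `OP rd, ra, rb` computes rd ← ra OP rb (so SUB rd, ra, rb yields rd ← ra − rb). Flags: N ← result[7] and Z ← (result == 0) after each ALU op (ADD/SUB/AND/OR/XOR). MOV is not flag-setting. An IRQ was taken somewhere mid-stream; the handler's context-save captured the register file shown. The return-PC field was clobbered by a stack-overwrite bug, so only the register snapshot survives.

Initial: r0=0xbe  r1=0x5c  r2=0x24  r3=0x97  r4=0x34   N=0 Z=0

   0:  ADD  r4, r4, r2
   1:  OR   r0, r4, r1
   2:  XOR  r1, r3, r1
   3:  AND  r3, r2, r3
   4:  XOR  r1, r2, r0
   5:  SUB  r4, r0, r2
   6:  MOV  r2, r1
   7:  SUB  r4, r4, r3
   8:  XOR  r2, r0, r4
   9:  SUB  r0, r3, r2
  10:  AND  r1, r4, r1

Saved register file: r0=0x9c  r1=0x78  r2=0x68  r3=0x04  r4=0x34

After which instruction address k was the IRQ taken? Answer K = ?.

K = 9

after  0: r0=0xbe r1=0x5c r2=0x24 r3=0x97 r4=0x58  N=0 Z=0
after  1: r0=0x5c r1=0x5c r2=0x24 r3=0x97 r4=0x58  N=0 Z=0
after  2: r0=0x5c r1=0xcb r2=0x24 r3=0x97 r4=0x58  N=1 Z=0
after  3: r0=0x5c r1=0xcb r2=0x24 r3=0x04 r4=0x58  N=0 Z=0
after  4: r0=0x5c r1=0x78 r2=0x24 r3=0x04 r4=0x58  N=0 Z=0
after  5: r0=0x5c r1=0x78 r2=0x24 r3=0x04 r4=0x38  N=0 Z=0
after  6: r0=0x5c r1=0x78 r2=0x78 r3=0x04 r4=0x38  N=0 Z=0
after  7: r0=0x5c r1=0x78 r2=0x78 r3=0x04 r4=0x34  N=0 Z=0
after  8: r0=0x5c r1=0x78 r2=0x68 r3=0x04 r4=0x34  N=0 Z=0
after  9: r0=0x9c r1=0x78 r2=0x68 r3=0x04 r4=0x34  N=1 Z=0
-- IRQ taken; context saved, return-PC = 10 --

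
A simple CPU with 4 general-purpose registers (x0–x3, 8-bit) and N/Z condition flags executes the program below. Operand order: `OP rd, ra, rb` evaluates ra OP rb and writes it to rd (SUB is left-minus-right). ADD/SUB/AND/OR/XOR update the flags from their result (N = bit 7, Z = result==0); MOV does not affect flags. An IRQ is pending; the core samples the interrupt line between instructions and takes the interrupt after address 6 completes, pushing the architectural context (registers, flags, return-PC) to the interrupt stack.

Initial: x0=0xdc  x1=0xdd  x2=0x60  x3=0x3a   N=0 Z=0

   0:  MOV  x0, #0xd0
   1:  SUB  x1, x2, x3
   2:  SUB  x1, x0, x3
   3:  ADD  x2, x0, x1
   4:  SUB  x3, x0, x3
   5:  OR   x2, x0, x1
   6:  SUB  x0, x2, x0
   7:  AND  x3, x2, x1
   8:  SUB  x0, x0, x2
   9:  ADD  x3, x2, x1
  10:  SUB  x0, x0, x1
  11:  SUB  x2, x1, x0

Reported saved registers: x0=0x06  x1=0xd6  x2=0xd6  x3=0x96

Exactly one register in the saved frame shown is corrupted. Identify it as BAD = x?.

after  0: x0=0xd0 x1=0xdd x2=0x60 x3=0x3a  N=0 Z=0
after  1: x0=0xd0 x1=0x26 x2=0x60 x3=0x3a  N=0 Z=0
after  2: x0=0xd0 x1=0x96 x2=0x60 x3=0x3a  N=1 Z=0
after  3: x0=0xd0 x1=0x96 x2=0x66 x3=0x3a  N=0 Z=0
after  4: x0=0xd0 x1=0x96 x2=0x66 x3=0x96  N=1 Z=0
after  5: x0=0xd0 x1=0x96 x2=0xd6 x3=0x96  N=1 Z=0
after  6: x0=0x06 x1=0x96 x2=0xd6 x3=0x96  N=0 Z=0
-- IRQ taken; context saved, return-PC = 7 --
mismatch: x1: reported 0xd6 vs actual 0x96

BAD = x1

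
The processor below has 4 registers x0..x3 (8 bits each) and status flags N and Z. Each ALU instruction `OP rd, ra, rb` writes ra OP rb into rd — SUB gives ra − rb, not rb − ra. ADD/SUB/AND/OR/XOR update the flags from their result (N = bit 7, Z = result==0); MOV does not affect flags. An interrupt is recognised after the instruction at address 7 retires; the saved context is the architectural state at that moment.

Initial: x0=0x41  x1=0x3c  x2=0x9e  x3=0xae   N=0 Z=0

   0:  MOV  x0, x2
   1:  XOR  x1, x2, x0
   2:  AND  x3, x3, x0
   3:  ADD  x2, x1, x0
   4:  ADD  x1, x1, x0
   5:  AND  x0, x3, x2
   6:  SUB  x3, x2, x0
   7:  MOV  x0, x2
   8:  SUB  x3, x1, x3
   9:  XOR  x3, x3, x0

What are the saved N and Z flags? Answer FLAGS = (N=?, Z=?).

after  0: x0=0x9e x1=0x3c x2=0x9e x3=0xae  N=0 Z=0
after  1: x0=0x9e x1=0x00 x2=0x9e x3=0xae  N=0 Z=1
after  2: x0=0x9e x1=0x00 x2=0x9e x3=0x8e  N=1 Z=0
after  3: x0=0x9e x1=0x00 x2=0x9e x3=0x8e  N=1 Z=0
after  4: x0=0x9e x1=0x9e x2=0x9e x3=0x8e  N=1 Z=0
after  5: x0=0x8e x1=0x9e x2=0x9e x3=0x8e  N=1 Z=0
after  6: x0=0x8e x1=0x9e x2=0x9e x3=0x10  N=0 Z=0
after  7: x0=0x9e x1=0x9e x2=0x9e x3=0x10  N=0 Z=0
-- IRQ taken; context saved, return-PC = 8 --

FLAGS = (N=0, Z=0)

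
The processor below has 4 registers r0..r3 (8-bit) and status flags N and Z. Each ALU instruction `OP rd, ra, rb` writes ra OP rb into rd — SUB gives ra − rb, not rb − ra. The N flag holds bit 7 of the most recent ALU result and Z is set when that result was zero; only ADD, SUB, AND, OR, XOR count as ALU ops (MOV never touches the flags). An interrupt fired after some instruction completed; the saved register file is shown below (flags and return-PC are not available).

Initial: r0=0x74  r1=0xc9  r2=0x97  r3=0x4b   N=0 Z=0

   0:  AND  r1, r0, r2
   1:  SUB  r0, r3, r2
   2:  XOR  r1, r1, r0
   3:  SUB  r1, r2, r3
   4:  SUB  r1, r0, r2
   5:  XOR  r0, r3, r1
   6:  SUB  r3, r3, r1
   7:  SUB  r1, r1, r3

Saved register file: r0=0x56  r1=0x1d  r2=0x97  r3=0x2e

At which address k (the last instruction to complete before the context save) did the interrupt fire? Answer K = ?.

K = 6

after  0: r0=0x74 r1=0x14 r2=0x97 r3=0x4b  N=0 Z=0
after  1: r0=0xb4 r1=0x14 r2=0x97 r3=0x4b  N=1 Z=0
after  2: r0=0xb4 r1=0xa0 r2=0x97 r3=0x4b  N=1 Z=0
after  3: r0=0xb4 r1=0x4c r2=0x97 r3=0x4b  N=0 Z=0
after  4: r0=0xb4 r1=0x1d r2=0x97 r3=0x4b  N=0 Z=0
after  5: r0=0x56 r1=0x1d r2=0x97 r3=0x4b  N=0 Z=0
after  6: r0=0x56 r1=0x1d r2=0x97 r3=0x2e  N=0 Z=0
-- IRQ taken; context saved, return-PC = 7 --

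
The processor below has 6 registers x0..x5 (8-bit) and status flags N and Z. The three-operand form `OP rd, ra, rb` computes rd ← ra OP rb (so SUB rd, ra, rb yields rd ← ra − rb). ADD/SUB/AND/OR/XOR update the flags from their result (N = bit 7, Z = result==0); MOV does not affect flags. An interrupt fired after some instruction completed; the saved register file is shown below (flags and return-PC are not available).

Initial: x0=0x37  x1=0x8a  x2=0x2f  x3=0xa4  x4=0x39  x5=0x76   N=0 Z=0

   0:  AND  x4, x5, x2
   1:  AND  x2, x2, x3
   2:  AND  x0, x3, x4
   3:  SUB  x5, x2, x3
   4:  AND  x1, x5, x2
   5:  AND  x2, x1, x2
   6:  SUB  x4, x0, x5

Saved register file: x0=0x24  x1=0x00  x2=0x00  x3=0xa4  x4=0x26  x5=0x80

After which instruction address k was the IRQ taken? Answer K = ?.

after  0: x0=0x37 x1=0x8a x2=0x2f x3=0xa4 x4=0x26 x5=0x76  N=0 Z=0
after  1: x0=0x37 x1=0x8a x2=0x24 x3=0xa4 x4=0x26 x5=0x76  N=0 Z=0
after  2: x0=0x24 x1=0x8a x2=0x24 x3=0xa4 x4=0x26 x5=0x76  N=0 Z=0
after  3: x0=0x24 x1=0x8a x2=0x24 x3=0xa4 x4=0x26 x5=0x80  N=1 Z=0
after  4: x0=0x24 x1=0x00 x2=0x24 x3=0xa4 x4=0x26 x5=0x80  N=0 Z=1
after  5: x0=0x24 x1=0x00 x2=0x00 x3=0xa4 x4=0x26 x5=0x80  N=0 Z=1
-- IRQ taken; context saved, return-PC = 6 --

K = 5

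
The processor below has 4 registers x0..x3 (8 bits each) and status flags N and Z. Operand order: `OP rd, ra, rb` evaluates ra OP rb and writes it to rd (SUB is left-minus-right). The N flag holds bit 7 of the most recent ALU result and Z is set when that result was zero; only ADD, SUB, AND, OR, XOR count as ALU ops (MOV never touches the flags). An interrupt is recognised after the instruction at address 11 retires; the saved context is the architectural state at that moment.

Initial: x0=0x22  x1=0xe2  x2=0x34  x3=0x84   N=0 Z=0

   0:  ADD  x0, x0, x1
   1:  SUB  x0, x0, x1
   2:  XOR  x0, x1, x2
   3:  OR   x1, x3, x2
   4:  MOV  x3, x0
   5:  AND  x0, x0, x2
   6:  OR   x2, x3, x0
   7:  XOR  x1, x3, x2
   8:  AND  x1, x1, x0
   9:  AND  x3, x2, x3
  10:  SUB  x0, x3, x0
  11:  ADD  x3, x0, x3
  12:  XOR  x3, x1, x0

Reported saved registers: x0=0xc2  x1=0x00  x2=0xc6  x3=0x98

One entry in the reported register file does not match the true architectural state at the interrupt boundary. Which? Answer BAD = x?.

BAD = x2

after  0: x0=0x04 x1=0xe2 x2=0x34 x3=0x84  N=0 Z=0
after  1: x0=0x22 x1=0xe2 x2=0x34 x3=0x84  N=0 Z=0
after  2: x0=0xd6 x1=0xe2 x2=0x34 x3=0x84  N=1 Z=0
after  3: x0=0xd6 x1=0xb4 x2=0x34 x3=0x84  N=1 Z=0
after  4: x0=0xd6 x1=0xb4 x2=0x34 x3=0xd6  N=1 Z=0
after  5: x0=0x14 x1=0xb4 x2=0x34 x3=0xd6  N=0 Z=0
after  6: x0=0x14 x1=0xb4 x2=0xd6 x3=0xd6  N=1 Z=0
after  7: x0=0x14 x1=0x00 x2=0xd6 x3=0xd6  N=0 Z=1
after  8: x0=0x14 x1=0x00 x2=0xd6 x3=0xd6  N=0 Z=1
after  9: x0=0x14 x1=0x00 x2=0xd6 x3=0xd6  N=1 Z=0
after 10: x0=0xc2 x1=0x00 x2=0xd6 x3=0xd6  N=1 Z=0
after 11: x0=0xc2 x1=0x00 x2=0xd6 x3=0x98  N=1 Z=0
-- IRQ taken; context saved, return-PC = 12 --
mismatch: x2: reported 0xc6 vs actual 0xd6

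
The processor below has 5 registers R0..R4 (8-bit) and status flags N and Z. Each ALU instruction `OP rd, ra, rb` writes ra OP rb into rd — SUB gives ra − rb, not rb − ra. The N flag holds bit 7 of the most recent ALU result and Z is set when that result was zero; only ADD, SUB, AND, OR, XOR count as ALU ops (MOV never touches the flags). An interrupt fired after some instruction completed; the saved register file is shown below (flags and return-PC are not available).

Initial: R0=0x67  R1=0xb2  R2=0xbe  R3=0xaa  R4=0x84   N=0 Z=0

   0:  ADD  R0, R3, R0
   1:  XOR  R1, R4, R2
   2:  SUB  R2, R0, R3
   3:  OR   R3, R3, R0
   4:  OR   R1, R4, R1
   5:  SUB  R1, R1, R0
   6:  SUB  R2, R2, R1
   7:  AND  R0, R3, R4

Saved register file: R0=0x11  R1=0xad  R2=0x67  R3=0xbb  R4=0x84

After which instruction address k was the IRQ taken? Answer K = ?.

K = 5

after  0: R0=0x11 R1=0xb2 R2=0xbe R3=0xaa R4=0x84  N=0 Z=0
after  1: R0=0x11 R1=0x3a R2=0xbe R3=0xaa R4=0x84  N=0 Z=0
after  2: R0=0x11 R1=0x3a R2=0x67 R3=0xaa R4=0x84  N=0 Z=0
after  3: R0=0x11 R1=0x3a R2=0x67 R3=0xbb R4=0x84  N=1 Z=0
after  4: R0=0x11 R1=0xbe R2=0x67 R3=0xbb R4=0x84  N=1 Z=0
after  5: R0=0x11 R1=0xad R2=0x67 R3=0xbb R4=0x84  N=1 Z=0
-- IRQ taken; context saved, return-PC = 6 --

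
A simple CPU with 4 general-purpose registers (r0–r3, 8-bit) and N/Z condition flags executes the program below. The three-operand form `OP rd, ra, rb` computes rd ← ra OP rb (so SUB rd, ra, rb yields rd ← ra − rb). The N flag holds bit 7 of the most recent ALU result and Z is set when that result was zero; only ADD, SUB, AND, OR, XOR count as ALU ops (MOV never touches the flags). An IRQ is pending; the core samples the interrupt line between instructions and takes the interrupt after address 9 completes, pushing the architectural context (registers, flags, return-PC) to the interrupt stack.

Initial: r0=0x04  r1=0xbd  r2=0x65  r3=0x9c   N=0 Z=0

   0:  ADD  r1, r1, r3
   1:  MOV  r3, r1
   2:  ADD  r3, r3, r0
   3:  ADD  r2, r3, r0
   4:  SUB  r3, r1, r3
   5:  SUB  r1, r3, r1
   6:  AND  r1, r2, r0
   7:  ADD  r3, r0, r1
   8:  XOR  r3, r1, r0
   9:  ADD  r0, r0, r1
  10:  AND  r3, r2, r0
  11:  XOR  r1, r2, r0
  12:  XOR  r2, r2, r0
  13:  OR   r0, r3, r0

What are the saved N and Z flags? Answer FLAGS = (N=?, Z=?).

after  0: r0=0x04 r1=0x59 r2=0x65 r3=0x9c  N=0 Z=0
after  1: r0=0x04 r1=0x59 r2=0x65 r3=0x59  N=0 Z=0
after  2: r0=0x04 r1=0x59 r2=0x65 r3=0x5d  N=0 Z=0
after  3: r0=0x04 r1=0x59 r2=0x61 r3=0x5d  N=0 Z=0
after  4: r0=0x04 r1=0x59 r2=0x61 r3=0xfc  N=1 Z=0
after  5: r0=0x04 r1=0xa3 r2=0x61 r3=0xfc  N=1 Z=0
after  6: r0=0x04 r1=0x00 r2=0x61 r3=0xfc  N=0 Z=1
after  7: r0=0x04 r1=0x00 r2=0x61 r3=0x04  N=0 Z=0
after  8: r0=0x04 r1=0x00 r2=0x61 r3=0x04  N=0 Z=0
after  9: r0=0x04 r1=0x00 r2=0x61 r3=0x04  N=0 Z=0
-- IRQ taken; context saved, return-PC = 10 --

FLAGS = (N=0, Z=0)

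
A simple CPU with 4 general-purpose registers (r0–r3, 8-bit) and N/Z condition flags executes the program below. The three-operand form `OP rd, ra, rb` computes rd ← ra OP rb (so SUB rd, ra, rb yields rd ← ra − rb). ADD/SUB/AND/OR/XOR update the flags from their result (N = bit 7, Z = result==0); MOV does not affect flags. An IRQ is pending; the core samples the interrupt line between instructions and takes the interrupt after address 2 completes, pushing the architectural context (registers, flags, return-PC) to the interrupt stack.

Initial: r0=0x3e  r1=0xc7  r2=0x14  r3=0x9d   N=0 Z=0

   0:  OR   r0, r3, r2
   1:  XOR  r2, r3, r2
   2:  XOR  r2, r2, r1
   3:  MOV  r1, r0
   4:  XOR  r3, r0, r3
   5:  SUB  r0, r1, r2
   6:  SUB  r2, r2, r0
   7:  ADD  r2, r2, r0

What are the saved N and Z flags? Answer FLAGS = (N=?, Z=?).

FLAGS = (N=0, Z=0)

after  0: r0=0x9d r1=0xc7 r2=0x14 r3=0x9d  N=1 Z=0
after  1: r0=0x9d r1=0xc7 r2=0x89 r3=0x9d  N=1 Z=0
after  2: r0=0x9d r1=0xc7 r2=0x4e r3=0x9d  N=0 Z=0
-- IRQ taken; context saved, return-PC = 3 --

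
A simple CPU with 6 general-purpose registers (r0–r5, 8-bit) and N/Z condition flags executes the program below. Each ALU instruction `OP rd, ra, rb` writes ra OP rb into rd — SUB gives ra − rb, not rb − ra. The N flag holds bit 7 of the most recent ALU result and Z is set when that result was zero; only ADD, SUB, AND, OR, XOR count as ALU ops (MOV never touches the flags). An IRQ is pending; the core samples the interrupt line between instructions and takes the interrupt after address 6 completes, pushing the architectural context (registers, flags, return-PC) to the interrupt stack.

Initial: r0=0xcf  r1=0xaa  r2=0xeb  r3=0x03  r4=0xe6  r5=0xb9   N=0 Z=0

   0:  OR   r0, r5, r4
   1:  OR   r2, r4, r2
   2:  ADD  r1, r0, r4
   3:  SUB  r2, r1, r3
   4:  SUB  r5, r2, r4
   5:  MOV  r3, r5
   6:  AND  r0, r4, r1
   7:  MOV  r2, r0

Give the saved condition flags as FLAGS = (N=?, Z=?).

after  0: r0=0xff r1=0xaa r2=0xeb r3=0x03 r4=0xe6 r5=0xb9  N=1 Z=0
after  1: r0=0xff r1=0xaa r2=0xef r3=0x03 r4=0xe6 r5=0xb9  N=1 Z=0
after  2: r0=0xff r1=0xe5 r2=0xef r3=0x03 r4=0xe6 r5=0xb9  N=1 Z=0
after  3: r0=0xff r1=0xe5 r2=0xe2 r3=0x03 r4=0xe6 r5=0xb9  N=1 Z=0
after  4: r0=0xff r1=0xe5 r2=0xe2 r3=0x03 r4=0xe6 r5=0xfc  N=1 Z=0
after  5: r0=0xff r1=0xe5 r2=0xe2 r3=0xfc r4=0xe6 r5=0xfc  N=1 Z=0
after  6: r0=0xe4 r1=0xe5 r2=0xe2 r3=0xfc r4=0xe6 r5=0xfc  N=1 Z=0
-- IRQ taken; context saved, return-PC = 7 --

FLAGS = (N=1, Z=0)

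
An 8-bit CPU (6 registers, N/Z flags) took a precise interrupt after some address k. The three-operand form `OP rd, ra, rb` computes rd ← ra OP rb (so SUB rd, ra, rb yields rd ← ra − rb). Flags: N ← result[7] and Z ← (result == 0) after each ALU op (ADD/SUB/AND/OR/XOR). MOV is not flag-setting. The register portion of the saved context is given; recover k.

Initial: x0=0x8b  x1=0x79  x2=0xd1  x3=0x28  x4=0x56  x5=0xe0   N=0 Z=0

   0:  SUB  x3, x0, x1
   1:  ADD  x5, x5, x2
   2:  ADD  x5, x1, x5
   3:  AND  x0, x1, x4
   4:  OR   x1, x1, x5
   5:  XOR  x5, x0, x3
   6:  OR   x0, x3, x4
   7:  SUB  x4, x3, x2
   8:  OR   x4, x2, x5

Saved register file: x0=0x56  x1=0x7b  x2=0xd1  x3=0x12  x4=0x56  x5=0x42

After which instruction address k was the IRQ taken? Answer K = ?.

after  0: x0=0x8b x1=0x79 x2=0xd1 x3=0x12 x4=0x56 x5=0xe0  N=0 Z=0
after  1: x0=0x8b x1=0x79 x2=0xd1 x3=0x12 x4=0x56 x5=0xb1  N=1 Z=0
after  2: x0=0x8b x1=0x79 x2=0xd1 x3=0x12 x4=0x56 x5=0x2a  N=0 Z=0
after  3: x0=0x50 x1=0x79 x2=0xd1 x3=0x12 x4=0x56 x5=0x2a  N=0 Z=0
after  4: x0=0x50 x1=0x7b x2=0xd1 x3=0x12 x4=0x56 x5=0x2a  N=0 Z=0
after  5: x0=0x50 x1=0x7b x2=0xd1 x3=0x12 x4=0x56 x5=0x42  N=0 Z=0
after  6: x0=0x56 x1=0x7b x2=0xd1 x3=0x12 x4=0x56 x5=0x42  N=0 Z=0
-- IRQ taken; context saved, return-PC = 7 --

K = 6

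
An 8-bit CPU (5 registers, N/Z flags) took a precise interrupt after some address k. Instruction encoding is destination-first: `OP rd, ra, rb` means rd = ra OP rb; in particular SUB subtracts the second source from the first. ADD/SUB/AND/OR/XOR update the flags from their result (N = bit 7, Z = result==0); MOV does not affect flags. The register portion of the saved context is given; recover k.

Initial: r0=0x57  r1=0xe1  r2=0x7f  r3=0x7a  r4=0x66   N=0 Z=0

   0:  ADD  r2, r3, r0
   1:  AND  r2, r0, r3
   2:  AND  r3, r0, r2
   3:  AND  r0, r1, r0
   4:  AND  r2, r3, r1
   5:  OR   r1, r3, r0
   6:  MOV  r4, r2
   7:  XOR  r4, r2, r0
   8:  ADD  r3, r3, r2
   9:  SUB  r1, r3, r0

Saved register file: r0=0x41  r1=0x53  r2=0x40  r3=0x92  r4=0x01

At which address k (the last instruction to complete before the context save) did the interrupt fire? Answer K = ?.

after  0: r0=0x57 r1=0xe1 r2=0xd1 r3=0x7a r4=0x66  N=1 Z=0
after  1: r0=0x57 r1=0xe1 r2=0x52 r3=0x7a r4=0x66  N=0 Z=0
after  2: r0=0x57 r1=0xe1 r2=0x52 r3=0x52 r4=0x66  N=0 Z=0
after  3: r0=0x41 r1=0xe1 r2=0x52 r3=0x52 r4=0x66  N=0 Z=0
after  4: r0=0x41 r1=0xe1 r2=0x40 r3=0x52 r4=0x66  N=0 Z=0
after  5: r0=0x41 r1=0x53 r2=0x40 r3=0x52 r4=0x66  N=0 Z=0
after  6: r0=0x41 r1=0x53 r2=0x40 r3=0x52 r4=0x40  N=0 Z=0
after  7: r0=0x41 r1=0x53 r2=0x40 r3=0x52 r4=0x01  N=0 Z=0
after  8: r0=0x41 r1=0x53 r2=0x40 r3=0x92 r4=0x01  N=1 Z=0
-- IRQ taken; context saved, return-PC = 9 --

K = 8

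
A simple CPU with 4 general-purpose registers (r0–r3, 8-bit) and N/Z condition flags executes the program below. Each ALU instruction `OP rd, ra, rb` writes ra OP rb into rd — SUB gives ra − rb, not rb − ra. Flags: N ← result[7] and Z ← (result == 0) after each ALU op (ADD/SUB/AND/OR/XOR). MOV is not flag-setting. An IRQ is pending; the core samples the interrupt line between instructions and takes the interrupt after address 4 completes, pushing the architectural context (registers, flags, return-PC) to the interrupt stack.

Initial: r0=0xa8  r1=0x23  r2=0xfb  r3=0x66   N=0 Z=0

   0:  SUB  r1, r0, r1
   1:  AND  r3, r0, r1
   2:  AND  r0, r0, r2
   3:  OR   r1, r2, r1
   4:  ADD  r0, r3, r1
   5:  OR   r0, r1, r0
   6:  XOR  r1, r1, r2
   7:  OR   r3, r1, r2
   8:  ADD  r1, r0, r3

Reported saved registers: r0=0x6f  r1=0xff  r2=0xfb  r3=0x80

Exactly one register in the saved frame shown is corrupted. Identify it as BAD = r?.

BAD = r0

after  0: r0=0xa8 r1=0x85 r2=0xfb r3=0x66  N=1 Z=0
after  1: r0=0xa8 r1=0x85 r2=0xfb r3=0x80  N=1 Z=0
after  2: r0=0xa8 r1=0x85 r2=0xfb r3=0x80  N=1 Z=0
after  3: r0=0xa8 r1=0xff r2=0xfb r3=0x80  N=1 Z=0
after  4: r0=0x7f r1=0xff r2=0xfb r3=0x80  N=0 Z=0
-- IRQ taken; context saved, return-PC = 5 --
mismatch: r0: reported 0x6f vs actual 0x7f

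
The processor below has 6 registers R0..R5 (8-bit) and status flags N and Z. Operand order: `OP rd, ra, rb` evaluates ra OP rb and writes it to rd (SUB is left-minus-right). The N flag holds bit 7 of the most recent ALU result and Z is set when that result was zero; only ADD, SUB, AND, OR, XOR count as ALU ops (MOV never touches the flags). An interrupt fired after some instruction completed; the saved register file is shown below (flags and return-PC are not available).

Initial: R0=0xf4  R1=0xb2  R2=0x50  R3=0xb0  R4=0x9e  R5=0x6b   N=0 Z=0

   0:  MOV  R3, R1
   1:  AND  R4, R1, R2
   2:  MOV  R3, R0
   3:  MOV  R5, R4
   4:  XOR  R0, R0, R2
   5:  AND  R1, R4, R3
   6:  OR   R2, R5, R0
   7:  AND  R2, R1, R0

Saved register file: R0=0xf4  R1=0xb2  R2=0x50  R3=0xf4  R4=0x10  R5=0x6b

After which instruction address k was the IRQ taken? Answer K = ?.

K = 2

after  0: R0=0xf4 R1=0xb2 R2=0x50 R3=0xb2 R4=0x9e R5=0x6b  N=0 Z=0
after  1: R0=0xf4 R1=0xb2 R2=0x50 R3=0xb2 R4=0x10 R5=0x6b  N=0 Z=0
after  2: R0=0xf4 R1=0xb2 R2=0x50 R3=0xf4 R4=0x10 R5=0x6b  N=0 Z=0
-- IRQ taken; context saved, return-PC = 3 --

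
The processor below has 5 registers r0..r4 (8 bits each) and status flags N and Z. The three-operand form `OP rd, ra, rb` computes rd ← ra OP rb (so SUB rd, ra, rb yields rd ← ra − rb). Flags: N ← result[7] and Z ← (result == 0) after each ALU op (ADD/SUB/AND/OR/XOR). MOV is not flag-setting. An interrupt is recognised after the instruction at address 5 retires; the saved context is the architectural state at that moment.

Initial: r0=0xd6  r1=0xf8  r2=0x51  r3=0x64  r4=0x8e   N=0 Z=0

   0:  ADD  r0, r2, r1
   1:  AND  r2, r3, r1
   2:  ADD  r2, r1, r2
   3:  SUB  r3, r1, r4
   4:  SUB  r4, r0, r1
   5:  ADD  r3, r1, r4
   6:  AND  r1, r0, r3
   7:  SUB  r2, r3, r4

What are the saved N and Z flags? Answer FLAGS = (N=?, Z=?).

after  0: r0=0x49 r1=0xf8 r2=0x51 r3=0x64 r4=0x8e  N=0 Z=0
after  1: r0=0x49 r1=0xf8 r2=0x60 r3=0x64 r4=0x8e  N=0 Z=0
after  2: r0=0x49 r1=0xf8 r2=0x58 r3=0x64 r4=0x8e  N=0 Z=0
after  3: r0=0x49 r1=0xf8 r2=0x58 r3=0x6a r4=0x8e  N=0 Z=0
after  4: r0=0x49 r1=0xf8 r2=0x58 r3=0x6a r4=0x51  N=0 Z=0
after  5: r0=0x49 r1=0xf8 r2=0x58 r3=0x49 r4=0x51  N=0 Z=0
-- IRQ taken; context saved, return-PC = 6 --

FLAGS = (N=0, Z=0)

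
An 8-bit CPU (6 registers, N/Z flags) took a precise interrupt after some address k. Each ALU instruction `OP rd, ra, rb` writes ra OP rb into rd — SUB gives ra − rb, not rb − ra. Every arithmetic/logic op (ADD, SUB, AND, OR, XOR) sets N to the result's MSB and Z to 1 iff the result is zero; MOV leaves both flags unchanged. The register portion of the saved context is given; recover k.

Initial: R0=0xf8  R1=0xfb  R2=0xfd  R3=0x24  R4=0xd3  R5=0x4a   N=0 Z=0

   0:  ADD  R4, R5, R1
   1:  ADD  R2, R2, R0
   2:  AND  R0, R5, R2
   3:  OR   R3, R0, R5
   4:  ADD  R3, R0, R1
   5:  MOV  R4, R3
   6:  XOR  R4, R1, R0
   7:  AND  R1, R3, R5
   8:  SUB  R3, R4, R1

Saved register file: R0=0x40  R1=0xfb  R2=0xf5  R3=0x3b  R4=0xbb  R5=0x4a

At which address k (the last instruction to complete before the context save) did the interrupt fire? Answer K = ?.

after  0: R0=0xf8 R1=0xfb R2=0xfd R3=0x24 R4=0x45 R5=0x4a  N=0 Z=0
after  1: R0=0xf8 R1=0xfb R2=0xf5 R3=0x24 R4=0x45 R5=0x4a  N=1 Z=0
after  2: R0=0x40 R1=0xfb R2=0xf5 R3=0x24 R4=0x45 R5=0x4a  N=0 Z=0
after  3: R0=0x40 R1=0xfb R2=0xf5 R3=0x4a R4=0x45 R5=0x4a  N=0 Z=0
after  4: R0=0x40 R1=0xfb R2=0xf5 R3=0x3b R4=0x45 R5=0x4a  N=0 Z=0
after  5: R0=0x40 R1=0xfb R2=0xf5 R3=0x3b R4=0x3b R5=0x4a  N=0 Z=0
after  6: R0=0x40 R1=0xfb R2=0xf5 R3=0x3b R4=0xbb R5=0x4a  N=1 Z=0
-- IRQ taken; context saved, return-PC = 7 --

K = 6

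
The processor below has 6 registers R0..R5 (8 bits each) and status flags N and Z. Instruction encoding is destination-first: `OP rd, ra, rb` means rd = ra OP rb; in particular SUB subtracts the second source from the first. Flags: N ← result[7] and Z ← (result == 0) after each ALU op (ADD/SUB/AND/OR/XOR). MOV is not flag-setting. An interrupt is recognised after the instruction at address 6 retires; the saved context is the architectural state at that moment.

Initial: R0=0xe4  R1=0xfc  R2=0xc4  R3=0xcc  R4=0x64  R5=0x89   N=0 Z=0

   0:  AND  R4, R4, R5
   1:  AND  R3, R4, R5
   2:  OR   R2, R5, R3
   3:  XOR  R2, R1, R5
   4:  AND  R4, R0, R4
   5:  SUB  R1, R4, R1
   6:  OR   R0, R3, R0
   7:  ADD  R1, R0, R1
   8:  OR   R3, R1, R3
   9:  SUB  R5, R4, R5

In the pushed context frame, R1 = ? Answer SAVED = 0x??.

SAVED = 0x04

after  0: R0=0xe4 R1=0xfc R2=0xc4 R3=0xcc R4=0x00 R5=0x89  N=0 Z=1
after  1: R0=0xe4 R1=0xfc R2=0xc4 R3=0x00 R4=0x00 R5=0x89  N=0 Z=1
after  2: R0=0xe4 R1=0xfc R2=0x89 R3=0x00 R4=0x00 R5=0x89  N=1 Z=0
after  3: R0=0xe4 R1=0xfc R2=0x75 R3=0x00 R4=0x00 R5=0x89  N=0 Z=0
after  4: R0=0xe4 R1=0xfc R2=0x75 R3=0x00 R4=0x00 R5=0x89  N=0 Z=1
after  5: R0=0xe4 R1=0x04 R2=0x75 R3=0x00 R4=0x00 R5=0x89  N=0 Z=0
after  6: R0=0xe4 R1=0x04 R2=0x75 R3=0x00 R4=0x00 R5=0x89  N=1 Z=0
-- IRQ taken; context saved, return-PC = 7 --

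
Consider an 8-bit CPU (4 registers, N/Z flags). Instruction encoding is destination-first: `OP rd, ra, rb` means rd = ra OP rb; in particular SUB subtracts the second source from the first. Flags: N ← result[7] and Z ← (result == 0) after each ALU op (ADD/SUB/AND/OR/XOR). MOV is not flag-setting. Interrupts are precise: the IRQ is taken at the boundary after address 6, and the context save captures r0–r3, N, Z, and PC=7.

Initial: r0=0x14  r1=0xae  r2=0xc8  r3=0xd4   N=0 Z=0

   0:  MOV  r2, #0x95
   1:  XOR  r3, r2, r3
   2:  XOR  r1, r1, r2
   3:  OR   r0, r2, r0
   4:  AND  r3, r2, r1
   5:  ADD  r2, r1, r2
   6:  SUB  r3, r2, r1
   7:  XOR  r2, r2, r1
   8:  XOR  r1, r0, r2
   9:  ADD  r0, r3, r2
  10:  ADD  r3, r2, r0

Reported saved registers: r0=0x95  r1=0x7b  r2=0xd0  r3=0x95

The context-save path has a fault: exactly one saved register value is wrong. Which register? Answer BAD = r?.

BAD = r1

after  0: r0=0x14 r1=0xae r2=0x95 r3=0xd4  N=0 Z=0
after  1: r0=0x14 r1=0xae r2=0x95 r3=0x41  N=0 Z=0
after  2: r0=0x14 r1=0x3b r2=0x95 r3=0x41  N=0 Z=0
after  3: r0=0x95 r1=0x3b r2=0x95 r3=0x41  N=1 Z=0
after  4: r0=0x95 r1=0x3b r2=0x95 r3=0x11  N=0 Z=0
after  5: r0=0x95 r1=0x3b r2=0xd0 r3=0x11  N=1 Z=0
after  6: r0=0x95 r1=0x3b r2=0xd0 r3=0x95  N=1 Z=0
-- IRQ taken; context saved, return-PC = 7 --
mismatch: r1: reported 0x7b vs actual 0x3b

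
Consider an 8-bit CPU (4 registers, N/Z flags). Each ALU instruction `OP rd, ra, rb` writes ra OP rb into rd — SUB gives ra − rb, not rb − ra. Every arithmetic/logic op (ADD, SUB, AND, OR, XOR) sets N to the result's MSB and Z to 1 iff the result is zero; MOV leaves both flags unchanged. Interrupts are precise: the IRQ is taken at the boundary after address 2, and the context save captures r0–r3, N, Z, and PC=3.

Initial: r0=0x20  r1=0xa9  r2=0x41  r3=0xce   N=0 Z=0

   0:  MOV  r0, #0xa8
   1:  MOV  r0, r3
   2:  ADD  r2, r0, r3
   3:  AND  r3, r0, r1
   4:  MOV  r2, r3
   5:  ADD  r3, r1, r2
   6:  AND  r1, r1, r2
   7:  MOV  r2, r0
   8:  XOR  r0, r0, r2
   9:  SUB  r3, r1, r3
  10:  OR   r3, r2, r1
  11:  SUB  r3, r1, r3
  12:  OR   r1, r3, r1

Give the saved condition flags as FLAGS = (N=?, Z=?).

after  0: r0=0xa8 r1=0xa9 r2=0x41 r3=0xce  N=0 Z=0
after  1: r0=0xce r1=0xa9 r2=0x41 r3=0xce  N=0 Z=0
after  2: r0=0xce r1=0xa9 r2=0x9c r3=0xce  N=1 Z=0
-- IRQ taken; context saved, return-PC = 3 --

FLAGS = (N=1, Z=0)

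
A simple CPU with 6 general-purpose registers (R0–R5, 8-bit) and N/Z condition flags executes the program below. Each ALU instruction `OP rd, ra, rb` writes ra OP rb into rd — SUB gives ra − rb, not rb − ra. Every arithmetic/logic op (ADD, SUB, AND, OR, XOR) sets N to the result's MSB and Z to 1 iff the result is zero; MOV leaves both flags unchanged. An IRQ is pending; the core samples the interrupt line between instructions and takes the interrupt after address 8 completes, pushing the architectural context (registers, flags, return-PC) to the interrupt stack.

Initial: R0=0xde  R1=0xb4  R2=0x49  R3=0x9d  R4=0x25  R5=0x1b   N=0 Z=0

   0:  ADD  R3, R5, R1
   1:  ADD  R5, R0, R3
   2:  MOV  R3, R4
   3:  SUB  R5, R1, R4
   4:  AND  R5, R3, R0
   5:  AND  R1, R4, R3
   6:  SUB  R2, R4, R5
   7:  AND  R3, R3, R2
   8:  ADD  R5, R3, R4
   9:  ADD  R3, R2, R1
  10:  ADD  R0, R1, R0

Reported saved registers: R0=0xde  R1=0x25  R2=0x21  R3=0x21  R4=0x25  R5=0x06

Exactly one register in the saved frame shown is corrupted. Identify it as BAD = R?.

after  0: R0=0xde R1=0xb4 R2=0x49 R3=0xcf R4=0x25 R5=0x1b  N=1 Z=0
after  1: R0=0xde R1=0xb4 R2=0x49 R3=0xcf R4=0x25 R5=0xad  N=1 Z=0
after  2: R0=0xde R1=0xb4 R2=0x49 R3=0x25 R4=0x25 R5=0xad  N=1 Z=0
after  3: R0=0xde R1=0xb4 R2=0x49 R3=0x25 R4=0x25 R5=0x8f  N=1 Z=0
after  4: R0=0xde R1=0xb4 R2=0x49 R3=0x25 R4=0x25 R5=0x04  N=0 Z=0
after  5: R0=0xde R1=0x25 R2=0x49 R3=0x25 R4=0x25 R5=0x04  N=0 Z=0
after  6: R0=0xde R1=0x25 R2=0x21 R3=0x25 R4=0x25 R5=0x04  N=0 Z=0
after  7: R0=0xde R1=0x25 R2=0x21 R3=0x21 R4=0x25 R5=0x04  N=0 Z=0
after  8: R0=0xde R1=0x25 R2=0x21 R3=0x21 R4=0x25 R5=0x46  N=0 Z=0
-- IRQ taken; context saved, return-PC = 9 --
mismatch: R5: reported 0x06 vs actual 0x46

BAD = R5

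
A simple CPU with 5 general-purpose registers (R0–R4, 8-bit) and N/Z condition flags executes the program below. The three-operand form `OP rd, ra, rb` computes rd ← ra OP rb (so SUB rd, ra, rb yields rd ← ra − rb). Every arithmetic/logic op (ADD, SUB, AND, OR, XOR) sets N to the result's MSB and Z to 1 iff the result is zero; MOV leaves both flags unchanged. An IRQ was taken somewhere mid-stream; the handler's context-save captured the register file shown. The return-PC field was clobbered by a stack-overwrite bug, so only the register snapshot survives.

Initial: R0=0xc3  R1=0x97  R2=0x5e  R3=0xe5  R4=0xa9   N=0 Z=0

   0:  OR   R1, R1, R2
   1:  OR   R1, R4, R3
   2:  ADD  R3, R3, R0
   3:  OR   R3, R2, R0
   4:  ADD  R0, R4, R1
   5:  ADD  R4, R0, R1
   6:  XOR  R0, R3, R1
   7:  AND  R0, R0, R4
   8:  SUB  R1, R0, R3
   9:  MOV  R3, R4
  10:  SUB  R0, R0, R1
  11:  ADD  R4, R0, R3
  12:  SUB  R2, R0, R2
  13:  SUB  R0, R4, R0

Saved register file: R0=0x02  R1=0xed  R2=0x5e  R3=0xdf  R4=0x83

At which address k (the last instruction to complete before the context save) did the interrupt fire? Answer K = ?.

after  0: R0=0xc3 R1=0xdf R2=0x5e R3=0xe5 R4=0xa9  N=1 Z=0
after  1: R0=0xc3 R1=0xed R2=0x5e R3=0xe5 R4=0xa9  N=1 Z=0
after  2: R0=0xc3 R1=0xed R2=0x5e R3=0xa8 R4=0xa9  N=1 Z=0
after  3: R0=0xc3 R1=0xed R2=0x5e R3=0xdf R4=0xa9  N=1 Z=0
after  4: R0=0x96 R1=0xed R2=0x5e R3=0xdf R4=0xa9  N=1 Z=0
after  5: R0=0x96 R1=0xed R2=0x5e R3=0xdf R4=0x83  N=1 Z=0
after  6: R0=0x32 R1=0xed R2=0x5e R3=0xdf R4=0x83  N=0 Z=0
after  7: R0=0x02 R1=0xed R2=0x5e R3=0xdf R4=0x83  N=0 Z=0
-- IRQ taken; context saved, return-PC = 8 --

K = 7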